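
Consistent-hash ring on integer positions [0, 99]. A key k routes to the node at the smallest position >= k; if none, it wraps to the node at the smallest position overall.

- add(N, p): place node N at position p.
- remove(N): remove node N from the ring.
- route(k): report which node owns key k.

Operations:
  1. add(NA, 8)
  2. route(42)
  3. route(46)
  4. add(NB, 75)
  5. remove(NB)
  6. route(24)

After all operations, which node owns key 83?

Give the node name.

Answer: NA

Derivation:
Op 1: add NA@8 -> ring=[8:NA]
Op 2: route key 42: none >= 42, wrap to smallest pos 8 -> NA
Op 3: route key 46: none >= 46, wrap to smallest pos 8 -> NA
Op 4: add NB@75 -> ring=[8:NA,75:NB]
Op 5: remove NB -> ring=[8:NA]
Op 6: route key 24: none >= 24, wrap to smallest pos 8 -> NA
Final route key 83: none >= 83, wrap to smallest pos 8 -> NA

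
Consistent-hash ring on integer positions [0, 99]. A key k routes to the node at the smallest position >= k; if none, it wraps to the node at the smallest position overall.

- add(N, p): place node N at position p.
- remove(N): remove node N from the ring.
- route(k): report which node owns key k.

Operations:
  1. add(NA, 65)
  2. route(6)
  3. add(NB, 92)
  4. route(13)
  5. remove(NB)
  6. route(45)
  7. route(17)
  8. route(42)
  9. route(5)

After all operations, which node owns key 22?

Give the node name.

Answer: NA

Derivation:
Op 1: add NA@65 -> ring=[65:NA]
Op 2: route key 6: smallest pos >= 6 is 65 -> NA
Op 3: add NB@92 -> ring=[65:NA,92:NB]
Op 4: route key 13: smallest pos >= 13 is 65 -> NA
Op 5: remove NB -> ring=[65:NA]
Op 6: route key 45: smallest pos >= 45 is 65 -> NA
Op 7: route key 17: smallest pos >= 17 is 65 -> NA
Op 8: route key 42: smallest pos >= 42 is 65 -> NA
Op 9: route key 5: smallest pos >= 5 is 65 -> NA
Final route key 22: smallest pos >= 22 is 65 -> NA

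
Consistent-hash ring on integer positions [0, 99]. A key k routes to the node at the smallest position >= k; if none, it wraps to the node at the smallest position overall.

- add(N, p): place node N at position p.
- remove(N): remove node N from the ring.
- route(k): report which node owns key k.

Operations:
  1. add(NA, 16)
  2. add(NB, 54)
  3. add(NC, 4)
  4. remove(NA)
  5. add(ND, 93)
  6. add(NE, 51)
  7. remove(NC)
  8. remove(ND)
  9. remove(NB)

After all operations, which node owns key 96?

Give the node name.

Answer: NE

Derivation:
Op 1: add NA@16 -> ring=[16:NA]
Op 2: add NB@54 -> ring=[16:NA,54:NB]
Op 3: add NC@4 -> ring=[4:NC,16:NA,54:NB]
Op 4: remove NA -> ring=[4:NC,54:NB]
Op 5: add ND@93 -> ring=[4:NC,54:NB,93:ND]
Op 6: add NE@51 -> ring=[4:NC,51:NE,54:NB,93:ND]
Op 7: remove NC -> ring=[51:NE,54:NB,93:ND]
Op 8: remove ND -> ring=[51:NE,54:NB]
Op 9: remove NB -> ring=[51:NE]
Final route key 96: none >= 96, wrap to smallest pos 51 -> NE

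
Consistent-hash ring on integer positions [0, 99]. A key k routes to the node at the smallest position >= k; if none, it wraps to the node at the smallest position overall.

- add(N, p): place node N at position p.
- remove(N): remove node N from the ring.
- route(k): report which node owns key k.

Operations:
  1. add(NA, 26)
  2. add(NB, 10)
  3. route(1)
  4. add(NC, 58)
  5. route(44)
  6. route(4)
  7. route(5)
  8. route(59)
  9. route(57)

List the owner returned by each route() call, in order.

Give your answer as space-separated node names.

Answer: NB NC NB NB NB NC

Derivation:
Op 1: add NA@26 -> ring=[26:NA]
Op 2: add NB@10 -> ring=[10:NB,26:NA]
Op 3: route key 1: smallest pos >= 1 is 10 -> NB
Op 4: add NC@58 -> ring=[10:NB,26:NA,58:NC]
Op 5: route key 44: smallest pos >= 44 is 58 -> NC
Op 6: route key 4: smallest pos >= 4 is 10 -> NB
Op 7: route key 5: smallest pos >= 5 is 10 -> NB
Op 8: route key 59: none >= 59, wrap to smallest pos 10 -> NB
Op 9: route key 57: smallest pos >= 57 is 58 -> NC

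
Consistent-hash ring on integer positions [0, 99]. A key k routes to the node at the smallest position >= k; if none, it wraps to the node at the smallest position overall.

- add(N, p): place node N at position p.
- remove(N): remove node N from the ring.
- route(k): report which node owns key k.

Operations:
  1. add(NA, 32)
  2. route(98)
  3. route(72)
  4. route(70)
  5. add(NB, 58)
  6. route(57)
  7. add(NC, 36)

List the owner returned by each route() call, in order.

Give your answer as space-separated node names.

Op 1: add NA@32 -> ring=[32:NA]
Op 2: route key 98: none >= 98, wrap to smallest pos 32 -> NA
Op 3: route key 72: none >= 72, wrap to smallest pos 32 -> NA
Op 4: route key 70: none >= 70, wrap to smallest pos 32 -> NA
Op 5: add NB@58 -> ring=[32:NA,58:NB]
Op 6: route key 57: smallest pos >= 57 is 58 -> NB
Op 7: add NC@36 -> ring=[32:NA,36:NC,58:NB]

Answer: NA NA NA NB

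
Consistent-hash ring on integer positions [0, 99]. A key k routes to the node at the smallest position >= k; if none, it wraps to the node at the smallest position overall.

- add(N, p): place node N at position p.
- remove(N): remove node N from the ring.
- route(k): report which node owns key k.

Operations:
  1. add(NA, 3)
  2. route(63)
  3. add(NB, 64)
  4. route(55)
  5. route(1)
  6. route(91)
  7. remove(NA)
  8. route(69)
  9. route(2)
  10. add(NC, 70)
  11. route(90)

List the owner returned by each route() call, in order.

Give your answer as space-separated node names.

Answer: NA NB NA NA NB NB NB

Derivation:
Op 1: add NA@3 -> ring=[3:NA]
Op 2: route key 63: none >= 63, wrap to smallest pos 3 -> NA
Op 3: add NB@64 -> ring=[3:NA,64:NB]
Op 4: route key 55: smallest pos >= 55 is 64 -> NB
Op 5: route key 1: smallest pos >= 1 is 3 -> NA
Op 6: route key 91: none >= 91, wrap to smallest pos 3 -> NA
Op 7: remove NA -> ring=[64:NB]
Op 8: route key 69: none >= 69, wrap to smallest pos 64 -> NB
Op 9: route key 2: smallest pos >= 2 is 64 -> NB
Op 10: add NC@70 -> ring=[64:NB,70:NC]
Op 11: route key 90: none >= 90, wrap to smallest pos 64 -> NB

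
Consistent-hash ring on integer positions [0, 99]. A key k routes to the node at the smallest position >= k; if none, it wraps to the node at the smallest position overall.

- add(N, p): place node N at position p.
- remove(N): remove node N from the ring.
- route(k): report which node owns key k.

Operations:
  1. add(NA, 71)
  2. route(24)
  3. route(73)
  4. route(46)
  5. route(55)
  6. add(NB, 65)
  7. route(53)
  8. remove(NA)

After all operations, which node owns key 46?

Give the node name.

Op 1: add NA@71 -> ring=[71:NA]
Op 2: route key 24: smallest pos >= 24 is 71 -> NA
Op 3: route key 73: none >= 73, wrap to smallest pos 71 -> NA
Op 4: route key 46: smallest pos >= 46 is 71 -> NA
Op 5: route key 55: smallest pos >= 55 is 71 -> NA
Op 6: add NB@65 -> ring=[65:NB,71:NA]
Op 7: route key 53: smallest pos >= 53 is 65 -> NB
Op 8: remove NA -> ring=[65:NB]
Final route key 46: smallest pos >= 46 is 65 -> NB

Answer: NB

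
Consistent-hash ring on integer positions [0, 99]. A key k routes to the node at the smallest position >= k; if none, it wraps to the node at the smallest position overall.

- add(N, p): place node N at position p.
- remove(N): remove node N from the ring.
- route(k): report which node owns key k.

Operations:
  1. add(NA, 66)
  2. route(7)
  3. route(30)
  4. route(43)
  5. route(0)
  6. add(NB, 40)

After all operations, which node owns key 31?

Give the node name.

Answer: NB

Derivation:
Op 1: add NA@66 -> ring=[66:NA]
Op 2: route key 7: smallest pos >= 7 is 66 -> NA
Op 3: route key 30: smallest pos >= 30 is 66 -> NA
Op 4: route key 43: smallest pos >= 43 is 66 -> NA
Op 5: route key 0: smallest pos >= 0 is 66 -> NA
Op 6: add NB@40 -> ring=[40:NB,66:NA]
Final route key 31: smallest pos >= 31 is 40 -> NB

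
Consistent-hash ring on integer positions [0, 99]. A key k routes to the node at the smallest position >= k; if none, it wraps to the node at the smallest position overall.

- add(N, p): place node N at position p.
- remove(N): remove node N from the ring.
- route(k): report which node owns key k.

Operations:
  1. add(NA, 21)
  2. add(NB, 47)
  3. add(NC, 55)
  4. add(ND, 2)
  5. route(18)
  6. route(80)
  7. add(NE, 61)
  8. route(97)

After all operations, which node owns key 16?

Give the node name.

Op 1: add NA@21 -> ring=[21:NA]
Op 2: add NB@47 -> ring=[21:NA,47:NB]
Op 3: add NC@55 -> ring=[21:NA,47:NB,55:NC]
Op 4: add ND@2 -> ring=[2:ND,21:NA,47:NB,55:NC]
Op 5: route key 18: smallest pos >= 18 is 21 -> NA
Op 6: route key 80: none >= 80, wrap to smallest pos 2 -> ND
Op 7: add NE@61 -> ring=[2:ND,21:NA,47:NB,55:NC,61:NE]
Op 8: route key 97: none >= 97, wrap to smallest pos 2 -> ND
Final route key 16: smallest pos >= 16 is 21 -> NA

Answer: NA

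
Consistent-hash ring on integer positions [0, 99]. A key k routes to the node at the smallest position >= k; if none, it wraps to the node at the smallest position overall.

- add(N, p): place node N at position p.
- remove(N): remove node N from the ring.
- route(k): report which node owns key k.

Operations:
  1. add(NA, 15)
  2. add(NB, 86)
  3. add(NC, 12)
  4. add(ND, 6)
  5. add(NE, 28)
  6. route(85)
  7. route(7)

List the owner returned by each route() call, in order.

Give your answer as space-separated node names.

Op 1: add NA@15 -> ring=[15:NA]
Op 2: add NB@86 -> ring=[15:NA,86:NB]
Op 3: add NC@12 -> ring=[12:NC,15:NA,86:NB]
Op 4: add ND@6 -> ring=[6:ND,12:NC,15:NA,86:NB]
Op 5: add NE@28 -> ring=[6:ND,12:NC,15:NA,28:NE,86:NB]
Op 6: route key 85: smallest pos >= 85 is 86 -> NB
Op 7: route key 7: smallest pos >= 7 is 12 -> NC

Answer: NB NC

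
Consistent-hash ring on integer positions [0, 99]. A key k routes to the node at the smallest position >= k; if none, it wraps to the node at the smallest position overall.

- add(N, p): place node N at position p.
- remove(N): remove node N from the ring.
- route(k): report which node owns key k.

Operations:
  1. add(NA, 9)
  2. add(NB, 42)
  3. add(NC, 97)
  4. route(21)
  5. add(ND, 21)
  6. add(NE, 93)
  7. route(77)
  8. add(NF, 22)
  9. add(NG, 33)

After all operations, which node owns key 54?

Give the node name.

Answer: NE

Derivation:
Op 1: add NA@9 -> ring=[9:NA]
Op 2: add NB@42 -> ring=[9:NA,42:NB]
Op 3: add NC@97 -> ring=[9:NA,42:NB,97:NC]
Op 4: route key 21: smallest pos >= 21 is 42 -> NB
Op 5: add ND@21 -> ring=[9:NA,21:ND,42:NB,97:NC]
Op 6: add NE@93 -> ring=[9:NA,21:ND,42:NB,93:NE,97:NC]
Op 7: route key 77: smallest pos >= 77 is 93 -> NE
Op 8: add NF@22 -> ring=[9:NA,21:ND,22:NF,42:NB,93:NE,97:NC]
Op 9: add NG@33 -> ring=[9:NA,21:ND,22:NF,33:NG,42:NB,93:NE,97:NC]
Final route key 54: smallest pos >= 54 is 93 -> NE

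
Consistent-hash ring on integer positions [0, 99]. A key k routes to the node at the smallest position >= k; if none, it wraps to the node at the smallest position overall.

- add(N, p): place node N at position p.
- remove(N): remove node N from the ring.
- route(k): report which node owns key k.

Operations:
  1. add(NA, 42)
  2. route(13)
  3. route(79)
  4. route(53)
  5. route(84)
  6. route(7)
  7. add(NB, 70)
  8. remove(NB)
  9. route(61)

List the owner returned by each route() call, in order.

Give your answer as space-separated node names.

Answer: NA NA NA NA NA NA

Derivation:
Op 1: add NA@42 -> ring=[42:NA]
Op 2: route key 13: smallest pos >= 13 is 42 -> NA
Op 3: route key 79: none >= 79, wrap to smallest pos 42 -> NA
Op 4: route key 53: none >= 53, wrap to smallest pos 42 -> NA
Op 5: route key 84: none >= 84, wrap to smallest pos 42 -> NA
Op 6: route key 7: smallest pos >= 7 is 42 -> NA
Op 7: add NB@70 -> ring=[42:NA,70:NB]
Op 8: remove NB -> ring=[42:NA]
Op 9: route key 61: none >= 61, wrap to smallest pos 42 -> NA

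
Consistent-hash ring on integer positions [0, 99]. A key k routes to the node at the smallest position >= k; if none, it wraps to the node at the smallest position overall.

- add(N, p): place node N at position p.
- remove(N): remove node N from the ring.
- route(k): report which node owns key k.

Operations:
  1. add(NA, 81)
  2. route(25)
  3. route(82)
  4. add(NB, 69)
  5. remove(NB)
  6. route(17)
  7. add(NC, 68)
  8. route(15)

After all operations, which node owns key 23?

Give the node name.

Op 1: add NA@81 -> ring=[81:NA]
Op 2: route key 25: smallest pos >= 25 is 81 -> NA
Op 3: route key 82: none >= 82, wrap to smallest pos 81 -> NA
Op 4: add NB@69 -> ring=[69:NB,81:NA]
Op 5: remove NB -> ring=[81:NA]
Op 6: route key 17: smallest pos >= 17 is 81 -> NA
Op 7: add NC@68 -> ring=[68:NC,81:NA]
Op 8: route key 15: smallest pos >= 15 is 68 -> NC
Final route key 23: smallest pos >= 23 is 68 -> NC

Answer: NC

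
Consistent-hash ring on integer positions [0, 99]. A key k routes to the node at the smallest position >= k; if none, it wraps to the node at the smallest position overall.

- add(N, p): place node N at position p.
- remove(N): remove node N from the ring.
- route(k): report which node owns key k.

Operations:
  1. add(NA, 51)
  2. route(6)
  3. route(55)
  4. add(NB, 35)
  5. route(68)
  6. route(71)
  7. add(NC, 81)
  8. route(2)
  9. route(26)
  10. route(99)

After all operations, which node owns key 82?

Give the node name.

Answer: NB

Derivation:
Op 1: add NA@51 -> ring=[51:NA]
Op 2: route key 6: smallest pos >= 6 is 51 -> NA
Op 3: route key 55: none >= 55, wrap to smallest pos 51 -> NA
Op 4: add NB@35 -> ring=[35:NB,51:NA]
Op 5: route key 68: none >= 68, wrap to smallest pos 35 -> NB
Op 6: route key 71: none >= 71, wrap to smallest pos 35 -> NB
Op 7: add NC@81 -> ring=[35:NB,51:NA,81:NC]
Op 8: route key 2: smallest pos >= 2 is 35 -> NB
Op 9: route key 26: smallest pos >= 26 is 35 -> NB
Op 10: route key 99: none >= 99, wrap to smallest pos 35 -> NB
Final route key 82: none >= 82, wrap to smallest pos 35 -> NB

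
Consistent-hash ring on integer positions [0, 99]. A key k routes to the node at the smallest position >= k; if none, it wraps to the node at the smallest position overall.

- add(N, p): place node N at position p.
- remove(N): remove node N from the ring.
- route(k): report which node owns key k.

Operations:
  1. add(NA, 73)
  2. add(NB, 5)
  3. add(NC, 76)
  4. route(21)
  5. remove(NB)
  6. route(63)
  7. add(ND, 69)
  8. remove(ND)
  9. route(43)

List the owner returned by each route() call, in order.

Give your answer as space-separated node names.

Op 1: add NA@73 -> ring=[73:NA]
Op 2: add NB@5 -> ring=[5:NB,73:NA]
Op 3: add NC@76 -> ring=[5:NB,73:NA,76:NC]
Op 4: route key 21: smallest pos >= 21 is 73 -> NA
Op 5: remove NB -> ring=[73:NA,76:NC]
Op 6: route key 63: smallest pos >= 63 is 73 -> NA
Op 7: add ND@69 -> ring=[69:ND,73:NA,76:NC]
Op 8: remove ND -> ring=[73:NA,76:NC]
Op 9: route key 43: smallest pos >= 43 is 73 -> NA

Answer: NA NA NA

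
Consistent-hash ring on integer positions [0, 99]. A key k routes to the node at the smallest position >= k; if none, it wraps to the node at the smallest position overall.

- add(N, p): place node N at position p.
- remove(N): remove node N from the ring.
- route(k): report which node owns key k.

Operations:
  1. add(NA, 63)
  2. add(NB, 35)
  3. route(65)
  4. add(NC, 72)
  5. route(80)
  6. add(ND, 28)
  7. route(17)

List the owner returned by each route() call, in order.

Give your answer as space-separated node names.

Op 1: add NA@63 -> ring=[63:NA]
Op 2: add NB@35 -> ring=[35:NB,63:NA]
Op 3: route key 65: none >= 65, wrap to smallest pos 35 -> NB
Op 4: add NC@72 -> ring=[35:NB,63:NA,72:NC]
Op 5: route key 80: none >= 80, wrap to smallest pos 35 -> NB
Op 6: add ND@28 -> ring=[28:ND,35:NB,63:NA,72:NC]
Op 7: route key 17: smallest pos >= 17 is 28 -> ND

Answer: NB NB ND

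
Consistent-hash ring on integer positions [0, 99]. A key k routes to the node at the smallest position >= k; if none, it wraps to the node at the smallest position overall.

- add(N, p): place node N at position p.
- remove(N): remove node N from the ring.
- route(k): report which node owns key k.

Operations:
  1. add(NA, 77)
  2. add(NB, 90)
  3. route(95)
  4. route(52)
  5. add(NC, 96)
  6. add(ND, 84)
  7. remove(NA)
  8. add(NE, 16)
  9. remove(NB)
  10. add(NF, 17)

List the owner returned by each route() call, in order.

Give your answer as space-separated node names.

Op 1: add NA@77 -> ring=[77:NA]
Op 2: add NB@90 -> ring=[77:NA,90:NB]
Op 3: route key 95: none >= 95, wrap to smallest pos 77 -> NA
Op 4: route key 52: smallest pos >= 52 is 77 -> NA
Op 5: add NC@96 -> ring=[77:NA,90:NB,96:NC]
Op 6: add ND@84 -> ring=[77:NA,84:ND,90:NB,96:NC]
Op 7: remove NA -> ring=[84:ND,90:NB,96:NC]
Op 8: add NE@16 -> ring=[16:NE,84:ND,90:NB,96:NC]
Op 9: remove NB -> ring=[16:NE,84:ND,96:NC]
Op 10: add NF@17 -> ring=[16:NE,17:NF,84:ND,96:NC]

Answer: NA NA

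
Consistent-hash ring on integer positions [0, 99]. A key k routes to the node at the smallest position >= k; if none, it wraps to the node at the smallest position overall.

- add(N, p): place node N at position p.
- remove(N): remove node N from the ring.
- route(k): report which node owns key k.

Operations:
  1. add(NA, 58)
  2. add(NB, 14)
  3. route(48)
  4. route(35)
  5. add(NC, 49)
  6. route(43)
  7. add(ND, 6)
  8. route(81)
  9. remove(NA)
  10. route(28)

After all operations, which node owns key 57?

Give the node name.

Answer: ND

Derivation:
Op 1: add NA@58 -> ring=[58:NA]
Op 2: add NB@14 -> ring=[14:NB,58:NA]
Op 3: route key 48: smallest pos >= 48 is 58 -> NA
Op 4: route key 35: smallest pos >= 35 is 58 -> NA
Op 5: add NC@49 -> ring=[14:NB,49:NC,58:NA]
Op 6: route key 43: smallest pos >= 43 is 49 -> NC
Op 7: add ND@6 -> ring=[6:ND,14:NB,49:NC,58:NA]
Op 8: route key 81: none >= 81, wrap to smallest pos 6 -> ND
Op 9: remove NA -> ring=[6:ND,14:NB,49:NC]
Op 10: route key 28: smallest pos >= 28 is 49 -> NC
Final route key 57: none >= 57, wrap to smallest pos 6 -> ND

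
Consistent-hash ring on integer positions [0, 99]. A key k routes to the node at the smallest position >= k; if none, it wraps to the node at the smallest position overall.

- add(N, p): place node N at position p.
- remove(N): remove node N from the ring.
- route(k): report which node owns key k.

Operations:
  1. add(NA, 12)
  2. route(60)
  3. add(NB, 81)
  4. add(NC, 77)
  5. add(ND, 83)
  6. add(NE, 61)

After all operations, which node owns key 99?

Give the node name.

Answer: NA

Derivation:
Op 1: add NA@12 -> ring=[12:NA]
Op 2: route key 60: none >= 60, wrap to smallest pos 12 -> NA
Op 3: add NB@81 -> ring=[12:NA,81:NB]
Op 4: add NC@77 -> ring=[12:NA,77:NC,81:NB]
Op 5: add ND@83 -> ring=[12:NA,77:NC,81:NB,83:ND]
Op 6: add NE@61 -> ring=[12:NA,61:NE,77:NC,81:NB,83:ND]
Final route key 99: none >= 99, wrap to smallest pos 12 -> NA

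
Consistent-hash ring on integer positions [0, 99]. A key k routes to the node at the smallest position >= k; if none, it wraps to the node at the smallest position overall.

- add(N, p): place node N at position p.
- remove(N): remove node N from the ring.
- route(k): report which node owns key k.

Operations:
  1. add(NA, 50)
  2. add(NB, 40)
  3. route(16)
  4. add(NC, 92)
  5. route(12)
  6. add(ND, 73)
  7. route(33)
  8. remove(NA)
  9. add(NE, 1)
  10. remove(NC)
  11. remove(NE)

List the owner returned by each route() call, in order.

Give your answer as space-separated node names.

Op 1: add NA@50 -> ring=[50:NA]
Op 2: add NB@40 -> ring=[40:NB,50:NA]
Op 3: route key 16: smallest pos >= 16 is 40 -> NB
Op 4: add NC@92 -> ring=[40:NB,50:NA,92:NC]
Op 5: route key 12: smallest pos >= 12 is 40 -> NB
Op 6: add ND@73 -> ring=[40:NB,50:NA,73:ND,92:NC]
Op 7: route key 33: smallest pos >= 33 is 40 -> NB
Op 8: remove NA -> ring=[40:NB,73:ND,92:NC]
Op 9: add NE@1 -> ring=[1:NE,40:NB,73:ND,92:NC]
Op 10: remove NC -> ring=[1:NE,40:NB,73:ND]
Op 11: remove NE -> ring=[40:NB,73:ND]

Answer: NB NB NB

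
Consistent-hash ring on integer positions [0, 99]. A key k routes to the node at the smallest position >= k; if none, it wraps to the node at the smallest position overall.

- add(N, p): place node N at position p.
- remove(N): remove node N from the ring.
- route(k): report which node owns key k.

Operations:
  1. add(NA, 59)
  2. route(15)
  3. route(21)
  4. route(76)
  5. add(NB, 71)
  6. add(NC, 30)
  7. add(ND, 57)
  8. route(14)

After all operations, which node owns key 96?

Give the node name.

Answer: NC

Derivation:
Op 1: add NA@59 -> ring=[59:NA]
Op 2: route key 15: smallest pos >= 15 is 59 -> NA
Op 3: route key 21: smallest pos >= 21 is 59 -> NA
Op 4: route key 76: none >= 76, wrap to smallest pos 59 -> NA
Op 5: add NB@71 -> ring=[59:NA,71:NB]
Op 6: add NC@30 -> ring=[30:NC,59:NA,71:NB]
Op 7: add ND@57 -> ring=[30:NC,57:ND,59:NA,71:NB]
Op 8: route key 14: smallest pos >= 14 is 30 -> NC
Final route key 96: none >= 96, wrap to smallest pos 30 -> NC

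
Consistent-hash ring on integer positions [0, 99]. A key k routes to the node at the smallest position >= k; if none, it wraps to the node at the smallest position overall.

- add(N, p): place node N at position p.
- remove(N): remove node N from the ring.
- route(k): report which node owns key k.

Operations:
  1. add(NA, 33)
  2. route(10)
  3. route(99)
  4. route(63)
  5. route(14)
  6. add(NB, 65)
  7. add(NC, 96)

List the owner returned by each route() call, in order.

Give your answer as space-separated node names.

Op 1: add NA@33 -> ring=[33:NA]
Op 2: route key 10: smallest pos >= 10 is 33 -> NA
Op 3: route key 99: none >= 99, wrap to smallest pos 33 -> NA
Op 4: route key 63: none >= 63, wrap to smallest pos 33 -> NA
Op 5: route key 14: smallest pos >= 14 is 33 -> NA
Op 6: add NB@65 -> ring=[33:NA,65:NB]
Op 7: add NC@96 -> ring=[33:NA,65:NB,96:NC]

Answer: NA NA NA NA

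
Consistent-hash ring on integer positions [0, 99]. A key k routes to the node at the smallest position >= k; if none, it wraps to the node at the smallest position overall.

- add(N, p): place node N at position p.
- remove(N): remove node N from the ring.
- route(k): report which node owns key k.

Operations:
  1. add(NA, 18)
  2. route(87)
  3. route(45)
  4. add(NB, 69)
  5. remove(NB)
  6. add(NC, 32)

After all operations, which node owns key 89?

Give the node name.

Op 1: add NA@18 -> ring=[18:NA]
Op 2: route key 87: none >= 87, wrap to smallest pos 18 -> NA
Op 3: route key 45: none >= 45, wrap to smallest pos 18 -> NA
Op 4: add NB@69 -> ring=[18:NA,69:NB]
Op 5: remove NB -> ring=[18:NA]
Op 6: add NC@32 -> ring=[18:NA,32:NC]
Final route key 89: none >= 89, wrap to smallest pos 18 -> NA

Answer: NA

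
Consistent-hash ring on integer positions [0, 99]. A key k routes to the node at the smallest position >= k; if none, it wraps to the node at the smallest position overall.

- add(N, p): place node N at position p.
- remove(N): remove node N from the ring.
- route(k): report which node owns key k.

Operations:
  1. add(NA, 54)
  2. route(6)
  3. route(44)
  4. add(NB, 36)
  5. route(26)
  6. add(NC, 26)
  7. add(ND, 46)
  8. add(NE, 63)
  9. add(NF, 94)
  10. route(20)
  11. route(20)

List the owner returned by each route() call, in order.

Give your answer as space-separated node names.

Answer: NA NA NB NC NC

Derivation:
Op 1: add NA@54 -> ring=[54:NA]
Op 2: route key 6: smallest pos >= 6 is 54 -> NA
Op 3: route key 44: smallest pos >= 44 is 54 -> NA
Op 4: add NB@36 -> ring=[36:NB,54:NA]
Op 5: route key 26: smallest pos >= 26 is 36 -> NB
Op 6: add NC@26 -> ring=[26:NC,36:NB,54:NA]
Op 7: add ND@46 -> ring=[26:NC,36:NB,46:ND,54:NA]
Op 8: add NE@63 -> ring=[26:NC,36:NB,46:ND,54:NA,63:NE]
Op 9: add NF@94 -> ring=[26:NC,36:NB,46:ND,54:NA,63:NE,94:NF]
Op 10: route key 20: smallest pos >= 20 is 26 -> NC
Op 11: route key 20: smallest pos >= 20 is 26 -> NC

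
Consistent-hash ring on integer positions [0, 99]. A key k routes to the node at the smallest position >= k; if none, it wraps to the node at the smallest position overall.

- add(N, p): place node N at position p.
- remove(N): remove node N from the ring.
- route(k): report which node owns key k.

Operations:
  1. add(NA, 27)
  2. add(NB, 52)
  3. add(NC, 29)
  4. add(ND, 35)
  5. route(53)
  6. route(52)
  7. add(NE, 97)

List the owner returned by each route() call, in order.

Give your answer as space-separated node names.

Answer: NA NB

Derivation:
Op 1: add NA@27 -> ring=[27:NA]
Op 2: add NB@52 -> ring=[27:NA,52:NB]
Op 3: add NC@29 -> ring=[27:NA,29:NC,52:NB]
Op 4: add ND@35 -> ring=[27:NA,29:NC,35:ND,52:NB]
Op 5: route key 53: none >= 53, wrap to smallest pos 27 -> NA
Op 6: route key 52: smallest pos >= 52 is 52 -> NB
Op 7: add NE@97 -> ring=[27:NA,29:NC,35:ND,52:NB,97:NE]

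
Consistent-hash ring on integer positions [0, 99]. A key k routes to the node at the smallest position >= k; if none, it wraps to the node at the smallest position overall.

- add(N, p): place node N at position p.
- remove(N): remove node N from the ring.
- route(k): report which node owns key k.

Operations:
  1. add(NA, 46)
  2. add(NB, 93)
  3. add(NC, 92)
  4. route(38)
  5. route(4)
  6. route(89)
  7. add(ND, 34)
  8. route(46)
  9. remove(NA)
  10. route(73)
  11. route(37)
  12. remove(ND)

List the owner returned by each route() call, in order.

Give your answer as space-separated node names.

Answer: NA NA NC NA NC NC

Derivation:
Op 1: add NA@46 -> ring=[46:NA]
Op 2: add NB@93 -> ring=[46:NA,93:NB]
Op 3: add NC@92 -> ring=[46:NA,92:NC,93:NB]
Op 4: route key 38: smallest pos >= 38 is 46 -> NA
Op 5: route key 4: smallest pos >= 4 is 46 -> NA
Op 6: route key 89: smallest pos >= 89 is 92 -> NC
Op 7: add ND@34 -> ring=[34:ND,46:NA,92:NC,93:NB]
Op 8: route key 46: smallest pos >= 46 is 46 -> NA
Op 9: remove NA -> ring=[34:ND,92:NC,93:NB]
Op 10: route key 73: smallest pos >= 73 is 92 -> NC
Op 11: route key 37: smallest pos >= 37 is 92 -> NC
Op 12: remove ND -> ring=[92:NC,93:NB]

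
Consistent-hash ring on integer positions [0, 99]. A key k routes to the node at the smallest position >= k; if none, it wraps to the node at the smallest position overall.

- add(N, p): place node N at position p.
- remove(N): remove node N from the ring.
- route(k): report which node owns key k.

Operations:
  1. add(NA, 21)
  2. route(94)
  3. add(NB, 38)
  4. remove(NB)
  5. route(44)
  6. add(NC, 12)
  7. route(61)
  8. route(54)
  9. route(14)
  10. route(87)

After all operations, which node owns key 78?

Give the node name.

Op 1: add NA@21 -> ring=[21:NA]
Op 2: route key 94: none >= 94, wrap to smallest pos 21 -> NA
Op 3: add NB@38 -> ring=[21:NA,38:NB]
Op 4: remove NB -> ring=[21:NA]
Op 5: route key 44: none >= 44, wrap to smallest pos 21 -> NA
Op 6: add NC@12 -> ring=[12:NC,21:NA]
Op 7: route key 61: none >= 61, wrap to smallest pos 12 -> NC
Op 8: route key 54: none >= 54, wrap to smallest pos 12 -> NC
Op 9: route key 14: smallest pos >= 14 is 21 -> NA
Op 10: route key 87: none >= 87, wrap to smallest pos 12 -> NC
Final route key 78: none >= 78, wrap to smallest pos 12 -> NC

Answer: NC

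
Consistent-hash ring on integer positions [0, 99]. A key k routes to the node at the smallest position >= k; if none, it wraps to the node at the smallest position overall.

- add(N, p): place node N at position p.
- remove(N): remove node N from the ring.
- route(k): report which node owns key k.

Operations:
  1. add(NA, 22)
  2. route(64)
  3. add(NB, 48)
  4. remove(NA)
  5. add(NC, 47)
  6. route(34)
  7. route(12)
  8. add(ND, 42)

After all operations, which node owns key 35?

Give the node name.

Op 1: add NA@22 -> ring=[22:NA]
Op 2: route key 64: none >= 64, wrap to smallest pos 22 -> NA
Op 3: add NB@48 -> ring=[22:NA,48:NB]
Op 4: remove NA -> ring=[48:NB]
Op 5: add NC@47 -> ring=[47:NC,48:NB]
Op 6: route key 34: smallest pos >= 34 is 47 -> NC
Op 7: route key 12: smallest pos >= 12 is 47 -> NC
Op 8: add ND@42 -> ring=[42:ND,47:NC,48:NB]
Final route key 35: smallest pos >= 35 is 42 -> ND

Answer: ND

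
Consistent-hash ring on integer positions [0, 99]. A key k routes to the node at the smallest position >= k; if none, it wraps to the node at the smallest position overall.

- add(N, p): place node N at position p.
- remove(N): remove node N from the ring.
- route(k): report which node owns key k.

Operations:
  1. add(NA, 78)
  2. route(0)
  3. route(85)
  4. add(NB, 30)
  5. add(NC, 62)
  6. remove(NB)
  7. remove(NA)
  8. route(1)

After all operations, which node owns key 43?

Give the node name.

Answer: NC

Derivation:
Op 1: add NA@78 -> ring=[78:NA]
Op 2: route key 0: smallest pos >= 0 is 78 -> NA
Op 3: route key 85: none >= 85, wrap to smallest pos 78 -> NA
Op 4: add NB@30 -> ring=[30:NB,78:NA]
Op 5: add NC@62 -> ring=[30:NB,62:NC,78:NA]
Op 6: remove NB -> ring=[62:NC,78:NA]
Op 7: remove NA -> ring=[62:NC]
Op 8: route key 1: smallest pos >= 1 is 62 -> NC
Final route key 43: smallest pos >= 43 is 62 -> NC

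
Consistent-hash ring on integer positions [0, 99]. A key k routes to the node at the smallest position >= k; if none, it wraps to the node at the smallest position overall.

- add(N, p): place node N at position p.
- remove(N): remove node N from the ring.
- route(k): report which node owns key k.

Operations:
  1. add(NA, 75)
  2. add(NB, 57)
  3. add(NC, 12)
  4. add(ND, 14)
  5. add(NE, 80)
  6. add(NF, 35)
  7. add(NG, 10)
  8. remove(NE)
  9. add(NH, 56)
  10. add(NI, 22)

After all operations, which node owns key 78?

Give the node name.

Op 1: add NA@75 -> ring=[75:NA]
Op 2: add NB@57 -> ring=[57:NB,75:NA]
Op 3: add NC@12 -> ring=[12:NC,57:NB,75:NA]
Op 4: add ND@14 -> ring=[12:NC,14:ND,57:NB,75:NA]
Op 5: add NE@80 -> ring=[12:NC,14:ND,57:NB,75:NA,80:NE]
Op 6: add NF@35 -> ring=[12:NC,14:ND,35:NF,57:NB,75:NA,80:NE]
Op 7: add NG@10 -> ring=[10:NG,12:NC,14:ND,35:NF,57:NB,75:NA,80:NE]
Op 8: remove NE -> ring=[10:NG,12:NC,14:ND,35:NF,57:NB,75:NA]
Op 9: add NH@56 -> ring=[10:NG,12:NC,14:ND,35:NF,56:NH,57:NB,75:NA]
Op 10: add NI@22 -> ring=[10:NG,12:NC,14:ND,22:NI,35:NF,56:NH,57:NB,75:NA]
Final route key 78: none >= 78, wrap to smallest pos 10 -> NG

Answer: NG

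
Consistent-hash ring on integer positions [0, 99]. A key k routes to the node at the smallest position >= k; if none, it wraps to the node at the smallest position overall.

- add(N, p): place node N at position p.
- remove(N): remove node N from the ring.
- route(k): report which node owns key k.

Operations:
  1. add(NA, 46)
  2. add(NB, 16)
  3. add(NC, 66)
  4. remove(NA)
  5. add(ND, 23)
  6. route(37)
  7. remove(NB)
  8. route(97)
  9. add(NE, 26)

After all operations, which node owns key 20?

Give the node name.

Op 1: add NA@46 -> ring=[46:NA]
Op 2: add NB@16 -> ring=[16:NB,46:NA]
Op 3: add NC@66 -> ring=[16:NB,46:NA,66:NC]
Op 4: remove NA -> ring=[16:NB,66:NC]
Op 5: add ND@23 -> ring=[16:NB,23:ND,66:NC]
Op 6: route key 37: smallest pos >= 37 is 66 -> NC
Op 7: remove NB -> ring=[23:ND,66:NC]
Op 8: route key 97: none >= 97, wrap to smallest pos 23 -> ND
Op 9: add NE@26 -> ring=[23:ND,26:NE,66:NC]
Final route key 20: smallest pos >= 20 is 23 -> ND

Answer: ND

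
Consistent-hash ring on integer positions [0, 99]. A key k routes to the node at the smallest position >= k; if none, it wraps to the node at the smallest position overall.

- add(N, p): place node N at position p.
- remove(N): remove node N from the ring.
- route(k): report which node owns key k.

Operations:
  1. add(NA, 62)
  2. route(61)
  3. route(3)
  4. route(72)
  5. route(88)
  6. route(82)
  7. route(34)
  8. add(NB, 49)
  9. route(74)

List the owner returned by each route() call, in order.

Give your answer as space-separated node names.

Op 1: add NA@62 -> ring=[62:NA]
Op 2: route key 61: smallest pos >= 61 is 62 -> NA
Op 3: route key 3: smallest pos >= 3 is 62 -> NA
Op 4: route key 72: none >= 72, wrap to smallest pos 62 -> NA
Op 5: route key 88: none >= 88, wrap to smallest pos 62 -> NA
Op 6: route key 82: none >= 82, wrap to smallest pos 62 -> NA
Op 7: route key 34: smallest pos >= 34 is 62 -> NA
Op 8: add NB@49 -> ring=[49:NB,62:NA]
Op 9: route key 74: none >= 74, wrap to smallest pos 49 -> NB

Answer: NA NA NA NA NA NA NB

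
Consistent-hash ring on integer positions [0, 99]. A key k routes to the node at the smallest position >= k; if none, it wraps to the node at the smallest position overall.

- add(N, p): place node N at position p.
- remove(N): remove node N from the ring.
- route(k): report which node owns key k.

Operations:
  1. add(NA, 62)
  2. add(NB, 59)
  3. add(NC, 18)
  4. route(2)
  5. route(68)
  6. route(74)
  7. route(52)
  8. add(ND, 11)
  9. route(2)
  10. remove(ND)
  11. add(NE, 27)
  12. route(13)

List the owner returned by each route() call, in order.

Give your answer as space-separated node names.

Op 1: add NA@62 -> ring=[62:NA]
Op 2: add NB@59 -> ring=[59:NB,62:NA]
Op 3: add NC@18 -> ring=[18:NC,59:NB,62:NA]
Op 4: route key 2: smallest pos >= 2 is 18 -> NC
Op 5: route key 68: none >= 68, wrap to smallest pos 18 -> NC
Op 6: route key 74: none >= 74, wrap to smallest pos 18 -> NC
Op 7: route key 52: smallest pos >= 52 is 59 -> NB
Op 8: add ND@11 -> ring=[11:ND,18:NC,59:NB,62:NA]
Op 9: route key 2: smallest pos >= 2 is 11 -> ND
Op 10: remove ND -> ring=[18:NC,59:NB,62:NA]
Op 11: add NE@27 -> ring=[18:NC,27:NE,59:NB,62:NA]
Op 12: route key 13: smallest pos >= 13 is 18 -> NC

Answer: NC NC NC NB ND NC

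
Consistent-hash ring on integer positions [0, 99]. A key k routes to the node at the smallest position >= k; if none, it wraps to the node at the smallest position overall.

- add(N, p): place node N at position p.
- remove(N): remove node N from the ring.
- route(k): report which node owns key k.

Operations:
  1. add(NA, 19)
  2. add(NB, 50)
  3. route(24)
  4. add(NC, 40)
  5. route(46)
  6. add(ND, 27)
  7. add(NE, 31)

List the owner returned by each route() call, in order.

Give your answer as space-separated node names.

Answer: NB NB

Derivation:
Op 1: add NA@19 -> ring=[19:NA]
Op 2: add NB@50 -> ring=[19:NA,50:NB]
Op 3: route key 24: smallest pos >= 24 is 50 -> NB
Op 4: add NC@40 -> ring=[19:NA,40:NC,50:NB]
Op 5: route key 46: smallest pos >= 46 is 50 -> NB
Op 6: add ND@27 -> ring=[19:NA,27:ND,40:NC,50:NB]
Op 7: add NE@31 -> ring=[19:NA,27:ND,31:NE,40:NC,50:NB]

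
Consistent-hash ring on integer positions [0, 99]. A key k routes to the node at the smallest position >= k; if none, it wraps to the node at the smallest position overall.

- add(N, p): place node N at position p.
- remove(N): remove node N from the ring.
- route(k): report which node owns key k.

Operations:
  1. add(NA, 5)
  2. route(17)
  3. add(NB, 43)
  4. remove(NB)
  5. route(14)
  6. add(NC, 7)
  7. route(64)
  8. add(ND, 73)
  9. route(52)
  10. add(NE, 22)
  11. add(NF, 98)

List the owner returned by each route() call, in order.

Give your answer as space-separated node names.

Answer: NA NA NA ND

Derivation:
Op 1: add NA@5 -> ring=[5:NA]
Op 2: route key 17: none >= 17, wrap to smallest pos 5 -> NA
Op 3: add NB@43 -> ring=[5:NA,43:NB]
Op 4: remove NB -> ring=[5:NA]
Op 5: route key 14: none >= 14, wrap to smallest pos 5 -> NA
Op 6: add NC@7 -> ring=[5:NA,7:NC]
Op 7: route key 64: none >= 64, wrap to smallest pos 5 -> NA
Op 8: add ND@73 -> ring=[5:NA,7:NC,73:ND]
Op 9: route key 52: smallest pos >= 52 is 73 -> ND
Op 10: add NE@22 -> ring=[5:NA,7:NC,22:NE,73:ND]
Op 11: add NF@98 -> ring=[5:NA,7:NC,22:NE,73:ND,98:NF]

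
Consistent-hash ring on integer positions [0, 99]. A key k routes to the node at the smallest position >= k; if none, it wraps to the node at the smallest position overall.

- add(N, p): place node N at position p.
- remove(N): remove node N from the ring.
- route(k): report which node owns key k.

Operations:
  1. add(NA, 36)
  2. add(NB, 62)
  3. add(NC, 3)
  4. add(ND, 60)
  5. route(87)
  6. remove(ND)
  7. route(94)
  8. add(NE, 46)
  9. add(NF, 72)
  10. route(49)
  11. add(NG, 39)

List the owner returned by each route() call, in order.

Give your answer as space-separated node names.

Answer: NC NC NB

Derivation:
Op 1: add NA@36 -> ring=[36:NA]
Op 2: add NB@62 -> ring=[36:NA,62:NB]
Op 3: add NC@3 -> ring=[3:NC,36:NA,62:NB]
Op 4: add ND@60 -> ring=[3:NC,36:NA,60:ND,62:NB]
Op 5: route key 87: none >= 87, wrap to smallest pos 3 -> NC
Op 6: remove ND -> ring=[3:NC,36:NA,62:NB]
Op 7: route key 94: none >= 94, wrap to smallest pos 3 -> NC
Op 8: add NE@46 -> ring=[3:NC,36:NA,46:NE,62:NB]
Op 9: add NF@72 -> ring=[3:NC,36:NA,46:NE,62:NB,72:NF]
Op 10: route key 49: smallest pos >= 49 is 62 -> NB
Op 11: add NG@39 -> ring=[3:NC,36:NA,39:NG,46:NE,62:NB,72:NF]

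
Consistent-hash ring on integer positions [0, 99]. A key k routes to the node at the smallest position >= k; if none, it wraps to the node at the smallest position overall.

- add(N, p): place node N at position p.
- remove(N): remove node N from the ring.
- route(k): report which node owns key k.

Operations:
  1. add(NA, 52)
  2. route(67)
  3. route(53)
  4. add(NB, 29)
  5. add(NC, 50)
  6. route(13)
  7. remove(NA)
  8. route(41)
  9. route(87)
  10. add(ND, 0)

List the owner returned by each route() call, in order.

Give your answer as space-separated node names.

Op 1: add NA@52 -> ring=[52:NA]
Op 2: route key 67: none >= 67, wrap to smallest pos 52 -> NA
Op 3: route key 53: none >= 53, wrap to smallest pos 52 -> NA
Op 4: add NB@29 -> ring=[29:NB,52:NA]
Op 5: add NC@50 -> ring=[29:NB,50:NC,52:NA]
Op 6: route key 13: smallest pos >= 13 is 29 -> NB
Op 7: remove NA -> ring=[29:NB,50:NC]
Op 8: route key 41: smallest pos >= 41 is 50 -> NC
Op 9: route key 87: none >= 87, wrap to smallest pos 29 -> NB
Op 10: add ND@0 -> ring=[0:ND,29:NB,50:NC]

Answer: NA NA NB NC NB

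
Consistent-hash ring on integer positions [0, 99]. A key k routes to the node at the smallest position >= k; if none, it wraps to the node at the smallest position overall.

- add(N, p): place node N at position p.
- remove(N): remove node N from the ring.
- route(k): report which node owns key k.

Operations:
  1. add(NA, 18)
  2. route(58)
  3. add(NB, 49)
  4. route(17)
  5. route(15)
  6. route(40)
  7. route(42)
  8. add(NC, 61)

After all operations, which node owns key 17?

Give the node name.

Answer: NA

Derivation:
Op 1: add NA@18 -> ring=[18:NA]
Op 2: route key 58: none >= 58, wrap to smallest pos 18 -> NA
Op 3: add NB@49 -> ring=[18:NA,49:NB]
Op 4: route key 17: smallest pos >= 17 is 18 -> NA
Op 5: route key 15: smallest pos >= 15 is 18 -> NA
Op 6: route key 40: smallest pos >= 40 is 49 -> NB
Op 7: route key 42: smallest pos >= 42 is 49 -> NB
Op 8: add NC@61 -> ring=[18:NA,49:NB,61:NC]
Final route key 17: smallest pos >= 17 is 18 -> NA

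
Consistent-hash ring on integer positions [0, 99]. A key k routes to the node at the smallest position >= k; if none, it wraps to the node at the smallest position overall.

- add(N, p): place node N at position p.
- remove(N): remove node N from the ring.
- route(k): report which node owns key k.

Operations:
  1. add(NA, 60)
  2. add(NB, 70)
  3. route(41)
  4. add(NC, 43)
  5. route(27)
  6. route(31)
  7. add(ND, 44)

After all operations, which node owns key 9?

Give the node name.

Answer: NC

Derivation:
Op 1: add NA@60 -> ring=[60:NA]
Op 2: add NB@70 -> ring=[60:NA,70:NB]
Op 3: route key 41: smallest pos >= 41 is 60 -> NA
Op 4: add NC@43 -> ring=[43:NC,60:NA,70:NB]
Op 5: route key 27: smallest pos >= 27 is 43 -> NC
Op 6: route key 31: smallest pos >= 31 is 43 -> NC
Op 7: add ND@44 -> ring=[43:NC,44:ND,60:NA,70:NB]
Final route key 9: smallest pos >= 9 is 43 -> NC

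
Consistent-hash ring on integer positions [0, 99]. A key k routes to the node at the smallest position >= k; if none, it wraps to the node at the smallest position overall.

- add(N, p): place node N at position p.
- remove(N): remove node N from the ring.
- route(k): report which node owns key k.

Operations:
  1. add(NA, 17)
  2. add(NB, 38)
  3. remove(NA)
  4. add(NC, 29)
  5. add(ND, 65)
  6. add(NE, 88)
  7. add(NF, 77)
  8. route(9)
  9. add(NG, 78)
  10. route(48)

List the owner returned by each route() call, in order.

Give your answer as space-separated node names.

Op 1: add NA@17 -> ring=[17:NA]
Op 2: add NB@38 -> ring=[17:NA,38:NB]
Op 3: remove NA -> ring=[38:NB]
Op 4: add NC@29 -> ring=[29:NC,38:NB]
Op 5: add ND@65 -> ring=[29:NC,38:NB,65:ND]
Op 6: add NE@88 -> ring=[29:NC,38:NB,65:ND,88:NE]
Op 7: add NF@77 -> ring=[29:NC,38:NB,65:ND,77:NF,88:NE]
Op 8: route key 9: smallest pos >= 9 is 29 -> NC
Op 9: add NG@78 -> ring=[29:NC,38:NB,65:ND,77:NF,78:NG,88:NE]
Op 10: route key 48: smallest pos >= 48 is 65 -> ND

Answer: NC ND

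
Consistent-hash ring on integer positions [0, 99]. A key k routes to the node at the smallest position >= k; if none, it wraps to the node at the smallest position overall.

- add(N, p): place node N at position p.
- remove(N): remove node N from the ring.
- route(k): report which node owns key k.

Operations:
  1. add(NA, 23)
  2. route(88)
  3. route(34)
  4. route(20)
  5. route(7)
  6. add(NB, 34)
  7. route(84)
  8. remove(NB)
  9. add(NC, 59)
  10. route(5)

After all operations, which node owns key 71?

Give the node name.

Op 1: add NA@23 -> ring=[23:NA]
Op 2: route key 88: none >= 88, wrap to smallest pos 23 -> NA
Op 3: route key 34: none >= 34, wrap to smallest pos 23 -> NA
Op 4: route key 20: smallest pos >= 20 is 23 -> NA
Op 5: route key 7: smallest pos >= 7 is 23 -> NA
Op 6: add NB@34 -> ring=[23:NA,34:NB]
Op 7: route key 84: none >= 84, wrap to smallest pos 23 -> NA
Op 8: remove NB -> ring=[23:NA]
Op 9: add NC@59 -> ring=[23:NA,59:NC]
Op 10: route key 5: smallest pos >= 5 is 23 -> NA
Final route key 71: none >= 71, wrap to smallest pos 23 -> NA

Answer: NA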